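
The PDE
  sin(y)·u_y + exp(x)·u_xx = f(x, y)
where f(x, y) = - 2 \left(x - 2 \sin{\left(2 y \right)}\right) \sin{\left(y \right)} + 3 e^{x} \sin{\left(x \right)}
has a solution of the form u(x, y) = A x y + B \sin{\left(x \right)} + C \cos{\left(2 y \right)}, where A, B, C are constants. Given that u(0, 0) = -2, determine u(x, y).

Substitute the ansatz u = A x y + B \sin{\left(x \right)} + C \cos{\left(2 y \right)} into the left-hand side.
Derivatives of the ansatz:
  u_y = A x - 2 C \sin{\left(2 y \right)}
  u_xx = - B \sin{\left(x \right)}
Term by term:
  sin(y)·u_y = A x \sin{\left(y \right)} - 2 C \sin{\left(y \right)} \sin{\left(2 y \right)}
  exp(x)·u_xx = - B e^{x} \sin{\left(x \right)}
So the left-hand side equals
  A x \sin{\left(y \right)} - B e^{x} \sin{\left(x \right)} - 2 C \sin{\left(y \right)} \sin{\left(2 y \right)}
This must equal f(x, y) identically; expanded, f = - 2 x \sin{\left(y \right)} + 3 e^{x} \sin{\left(x \right)} + 4 \sin{\left(y \right)} \sin{\left(2 y \right)}.
Matching coefficients of the independent functions:
  [x \sin{\left(y \right)}]:  A = -2
  [e^{x} \sin{\left(x \right)}]:  - B = 3
  [\sin{\left(y \right)} \sin{\left(2 y \right)}]:  - 2 C = 4
Solving: A = -2, B = -3, C = -2.
Check against the point condition:
  u(0, 0) = -2  ⟹  C = -2  ✓
Hence u(x, y) = - 2 x y - 3 \sin{\left(x \right)} - 2 \cos{\left(2 y \right)}.

Answer: u(x, y) = - 2 x y - 3 \sin{\left(x \right)} - 2 \cos{\left(2 y \right)}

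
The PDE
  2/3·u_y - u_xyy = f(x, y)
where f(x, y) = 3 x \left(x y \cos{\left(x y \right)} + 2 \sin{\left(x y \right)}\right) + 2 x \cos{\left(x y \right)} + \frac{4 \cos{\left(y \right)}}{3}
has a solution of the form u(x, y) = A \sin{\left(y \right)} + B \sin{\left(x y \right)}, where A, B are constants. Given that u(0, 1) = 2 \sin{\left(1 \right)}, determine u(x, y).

Substitute the ansatz u = A \sin{\left(y \right)} + B \sin{\left(x y \right)} into the left-hand side.
Derivatives of the ansatz:
  u_y = A \cos{\left(y \right)} + B x \cos{\left(x y \right)}
  u_xyy = - B x^{2} y \cos{\left(x y \right)} - 2 B x \sin{\left(x y \right)}
Term by term:
  2/3·u_y = \frac{2 A \cos{\left(y \right)}}{3} + \frac{2 B x \cos{\left(x y \right)}}{3}
  -u_xyy = B x^{2} y \cos{\left(x y \right)} + 2 B x \sin{\left(x y \right)}
So the left-hand side equals
  \frac{2 A \cos{\left(y \right)}}{3} + B x^{2} y \cos{\left(x y \right)} + 2 B x \sin{\left(x y \right)} + \frac{2 B x \cos{\left(x y \right)}}{3}
This must equal f(x, y) identically; expanded, f = 3 x^{2} y \cos{\left(x y \right)} + 6 x \sin{\left(x y \right)} + 2 x \cos{\left(x y \right)} + \frac{4 \cos{\left(y \right)}}{3}.
Matching coefficients of the independent functions:
  [x \sin{\left(x y \right)}]:  2 B = 6
  [x \cos{\left(x y \right)}]:  \frac{2 B}{3} = 2
  [x^{2} y \cos{\left(x y \right)}]:  B = 3
  [\cos{\left(y \right)}]:  \frac{2 A}{3} = \frac{4}{3}
Solving: A = 2, B = 3.
Check against the point condition:
  u(0, 1) = 2 \sin{\left(1 \right)}  ⟹  A \sin{\left(1 \right)} = 2 \sin{\left(1 \right)}  ✓
Hence u(x, y) = 2 \sin{\left(y \right)} + 3 \sin{\left(x y \right)}.

Answer: u(x, y) = 2 \sin{\left(y \right)} + 3 \sin{\left(x y \right)}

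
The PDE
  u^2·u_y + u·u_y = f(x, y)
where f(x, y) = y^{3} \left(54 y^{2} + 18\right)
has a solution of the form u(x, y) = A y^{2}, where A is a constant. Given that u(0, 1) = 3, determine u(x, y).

Answer: u(x, y) = 3 y^{2}

Derivation:
Substitute the ansatz u = A y^{2} into the left-hand side.
Derivatives of the ansatz:
  u_y = 2 A y
Term by term:
  u^2·u_y = 2 A^{3} y^{5}
  u·u_y = 2 A^{2} y^{3}
So the left-hand side equals
  2 A^{3} y^{5} + 2 A^{2} y^{3}
This must equal f(x, y) identically; expanded, f = 54 y^{5} + 18 y^{3}.
Matching coefficients of the independent functions:
  [y^{3}]:  2 A^{2} = 18
  [y^{5}]:  2 A^{3} = 54
Solving: A = 3.
Check against the point condition:
  u(0, 1) = 3  ⟹  A = 3  ✓
Hence u(x, y) = 3 y^{2}.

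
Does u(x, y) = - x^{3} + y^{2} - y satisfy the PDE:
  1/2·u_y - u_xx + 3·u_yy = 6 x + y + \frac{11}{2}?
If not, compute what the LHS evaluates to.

Evaluate each term of the left-hand side for u = - x^{3} + y^{2} - y.
Derivatives:
  u_y = 2 y - 1
  u_xx = - 6 x
  u_yy = 2
Terms:
  1/2·u_y = y - \frac{1}{2}
  -u_xx = 6 x
  3·u_yy = 6
Sum: LHS = 6 x + y + \frac{11}{2}
This is exactly the given right-hand side, so u is a solution.

Answer: Yes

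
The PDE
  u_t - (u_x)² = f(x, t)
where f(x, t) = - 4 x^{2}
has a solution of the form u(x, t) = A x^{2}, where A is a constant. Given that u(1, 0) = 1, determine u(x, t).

Substitute the ansatz u = A x^{2} into the left-hand side.
Derivatives of the ansatz:
  u_t = 0
  u_x = 2 A x
Term by term:
  u_t = 0
  -(u_x)² = - 4 A^{2} x^{2}
So the left-hand side equals
  - 4 A^{2} x^{2}
This must equal f(x, t) = - 4 x^{2} identically.
Matching coefficients of the independent functions:
  [x^{2}]:  - 4 A^{2} = -4
These equations allow (A) = (-1) or (1).
Impose the point condition(s):
  u(1, 0) = 1  ⟹  A = 1
Only A = 1 satisfies everything.
Hence u(x, t) = x^{2}.

Answer: u(x, t) = x^{2}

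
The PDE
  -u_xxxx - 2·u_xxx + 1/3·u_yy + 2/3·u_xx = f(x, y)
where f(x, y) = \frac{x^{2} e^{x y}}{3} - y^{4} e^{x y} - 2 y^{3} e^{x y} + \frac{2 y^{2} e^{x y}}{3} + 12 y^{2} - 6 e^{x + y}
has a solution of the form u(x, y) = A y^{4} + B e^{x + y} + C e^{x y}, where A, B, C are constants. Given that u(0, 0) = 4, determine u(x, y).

Substitute the ansatz u = A y^{4} + B e^{x + y} + C e^{x y} into the left-hand side.
Derivatives of the ansatz:
  u_xxxx = B e^{x} e^{y} + C y^{4} e^{x y}
  u_xxx = B e^{x} e^{y} + C y^{3} e^{x y}
  u_yy = 12 A y^{2} + B e^{x} e^{y} + C x^{2} e^{x y}
  u_xx = B e^{x} e^{y} + C y^{2} e^{x y}
Term by term:
  -u_xxxx = - B e^{x} e^{y} - C y^{4} e^{x y}
  -2·u_xxx = - 2 B e^{x} e^{y} - 2 C y^{3} e^{x y}
  1/3·u_yy = 4 A y^{2} + \frac{B e^{x} e^{y}}{3} + \frac{C x^{2} e^{x y}}{3}
  2/3·u_xx = \frac{2 B e^{x} e^{y}}{3} + \frac{2 C y^{2} e^{x y}}{3}
So the left-hand side equals
  4 A y^{2} - 2 B e^{x} e^{y} + \frac{C x^{2} e^{x y}}{3} - C y^{4} e^{x y} - 2 C y^{3} e^{x y} + \frac{2 C y^{2} e^{x y}}{3}
This must equal f(x, y) identically; expanded, f = \frac{x^{2} e^{x y}}{3} - y^{4} e^{x y} - 2 y^{3} e^{x y} + \frac{2 y^{2} e^{x y}}{3} + 12 y^{2} - 6 e^{x} e^{y}.
Matching coefficients of the independent functions:
  [y^{2}]:  4 A = 12
  [x^{2} e^{x y}]:  \frac{C}{3} = \frac{1}{3}
  [y^{2} e^{x y}]:  \frac{2 C}{3} = \frac{2}{3}
  [y^{3} e^{x y}]:  - 2 C = -2
  [y^{4} e^{x y}]:  - C = -1
  [e^{x} e^{y}]:  - 2 B = -6
Solving: A = 3, B = 3, C = 1.
Check against the point condition:
  u(0, 0) = 4  ⟹  B + C = 4  ✓
Hence u(x, y) = 3 y^{4} + e^{x y} + 3 e^{x + y}.

Answer: u(x, y) = 3 y^{4} + e^{x y} + 3 e^{x + y}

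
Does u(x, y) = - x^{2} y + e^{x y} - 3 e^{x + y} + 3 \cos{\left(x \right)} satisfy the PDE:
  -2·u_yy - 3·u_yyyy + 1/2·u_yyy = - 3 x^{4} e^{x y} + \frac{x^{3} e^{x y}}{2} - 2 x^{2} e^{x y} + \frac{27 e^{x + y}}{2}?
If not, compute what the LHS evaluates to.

Evaluate each term of the left-hand side for u = - x^{2} y + e^{x y} - 3 e^{x + y} + 3 \cos{\left(x \right)}.
Derivatives:
  u_yy = x^{2} e^{x y} - 3 e^{x} e^{y}
  u_yyyy = x^{4} e^{x y} - 3 e^{x} e^{y}
  u_yyy = x^{3} e^{x y} - 3 e^{x} e^{y}
Terms:
  -2·u_yy = - 2 x^{2} e^{x y} + 6 e^{x + y}
  -3·u_yyyy = - 3 x^{4} e^{x y} + 9 e^{x + y}
  1/2·u_yyy = \frac{x^{3} e^{x y}}{2} - \frac{3 e^{x + y}}{2}
Sum: LHS = - 3 x^{4} e^{x y} + \frac{x^{3} e^{x y}}{2} - 2 x^{2} e^{x y} + \frac{27 e^{x + y}}{2}
This is exactly the given right-hand side, so u is a solution.

Answer: Yes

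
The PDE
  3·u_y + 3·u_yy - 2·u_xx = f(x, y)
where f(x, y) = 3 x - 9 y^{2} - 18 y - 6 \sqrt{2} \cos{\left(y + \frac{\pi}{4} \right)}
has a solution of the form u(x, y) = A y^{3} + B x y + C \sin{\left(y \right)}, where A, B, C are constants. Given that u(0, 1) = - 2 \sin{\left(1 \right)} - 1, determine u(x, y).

Substitute the ansatz u = A y^{3} + B x y + C \sin{\left(y \right)} into the left-hand side.
Derivatives of the ansatz:
  u_y = 3 A y^{2} + B x + C \cos{\left(y \right)}
  u_yy = 6 A y - C \sin{\left(y \right)}
  u_xx = 0
Term by term:
  3·u_y = 9 A y^{2} + 3 B x + 3 C \cos{\left(y \right)}
  3·u_yy = 18 A y - 3 C \sin{\left(y \right)}
  -2·u_xx = 0
So the left-hand side equals
  9 A y^{2} + 18 A y + 3 B x - 3 C \sin{\left(y \right)} + 3 C \cos{\left(y \right)}
This must equal f(x, y) identically; expanded, f = 3 x - 9 y^{2} - 18 y + 6 \sin{\left(y \right)} - 6 \cos{\left(y \right)}.
Matching coefficients of the independent functions:
  [x]:  3 B = 3
  [y]:  18 A = -18
  [y^{2}]:  9 A = -9
  [\sin{\left(y \right)}]:  - 3 C = 6
  [\cos{\left(y \right)}]:  3 C = -6
Solving: A = -1, B = 1, C = -2.
Check against the point condition:
  u(0, 1) = - 2 \sin{\left(1 \right)} - 1  ⟹  A + C \sin{\left(1 \right)} = - 2 \sin{\left(1 \right)} - 1  ✓
Hence u(x, y) = x y - y^{3} - 2 \sin{\left(y \right)}.

Answer: u(x, y) = x y - y^{3} - 2 \sin{\left(y \right)}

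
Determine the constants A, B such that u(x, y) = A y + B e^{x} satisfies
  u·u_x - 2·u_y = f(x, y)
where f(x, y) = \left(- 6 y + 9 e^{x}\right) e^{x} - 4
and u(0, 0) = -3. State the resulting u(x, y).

Substitute the ansatz u = A y + B e^{x} into the left-hand side.
Derivatives of the ansatz:
  u_x = B e^{x}
  u_y = A
Term by term:
  u·u_x = A B y e^{x} + B^{2} e^{2 x}
  -2·u_y = - 2 A
So the left-hand side equals
  A B y e^{x} - 2 A + B^{2} e^{2 x}
This must equal f(x, y) = \left(- 6 y + 9 e^{x}\right) e^{x} - 4 identically.
Matching coefficients of the independent functions:
  [constant term]:  - 2 A = -4
  [y e^{x}]:  A B = -6
  [e^{2 x}]:  B^{2} = 9
Solving: A = 2, B = -3.
Check against the point condition:
  u(0, 0) = -3  ⟹  B = -3  ✓
Hence u(x, y) = 2 y - 3 e^{x}.

Answer: u(x, y) = 2 y - 3 e^{x}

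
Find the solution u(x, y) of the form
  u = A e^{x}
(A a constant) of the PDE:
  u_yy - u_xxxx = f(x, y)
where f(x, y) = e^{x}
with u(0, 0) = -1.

Substitute the ansatz u = A e^{x} into the left-hand side.
Derivatives of the ansatz:
  u_yy = 0
  u_xxxx = A e^{x}
Term by term:
  u_yy = 0
  -u_xxxx = - A e^{x}
So the left-hand side equals
  - A e^{x}
This must equal f(x, y) = e^{x} identically.
Matching coefficients of the independent functions:
  [e^{x}]:  - A = 1
Solving: A = -1.
Check against the point condition:
  u(0, 0) = -1  ⟹  A = -1  ✓
Hence u(x, y) = - e^{x}.

Answer: u(x, y) = - e^{x}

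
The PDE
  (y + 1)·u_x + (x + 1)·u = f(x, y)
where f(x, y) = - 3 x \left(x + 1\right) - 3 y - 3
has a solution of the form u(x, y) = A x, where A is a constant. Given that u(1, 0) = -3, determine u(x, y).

Answer: u(x, y) = - 3 x

Derivation:
Substitute the ansatz u = A x into the left-hand side.
Derivatives of the ansatz:
  u_x = A
Term by term:
  (y + 1)·u_x = A y + A
  (x + 1)·u = A x^{2} + A x
So the left-hand side equals
  A x^{2} + A x + A y + A
This must equal f(x, y) identically; expanded, f = - 3 x^{2} - 3 x - 3 y - 3.
Matching coefficients of the independent functions:
  [constant term, x, x^{2}, y]:  A = -3
Solving: A = -3.
Check against the point condition:
  u(1, 0) = -3  ⟹  A = -3  ✓
Hence u(x, y) = - 3 x.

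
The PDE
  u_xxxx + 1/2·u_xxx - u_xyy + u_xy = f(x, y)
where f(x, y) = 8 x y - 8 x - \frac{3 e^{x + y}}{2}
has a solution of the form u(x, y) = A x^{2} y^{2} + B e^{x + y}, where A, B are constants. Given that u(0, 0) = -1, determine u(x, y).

Answer: u(x, y) = 2 x^{2} y^{2} - e^{x + y}

Derivation:
Substitute the ansatz u = A x^{2} y^{2} + B e^{x + y} into the left-hand side.
Derivatives of the ansatz:
  u_xxxx = B e^{x} e^{y}
  u_xxx = B e^{x} e^{y}
  u_xyy = 4 A x + B e^{x} e^{y}
  u_xy = 4 A x y + B e^{x} e^{y}
Term by term:
  u_xxxx = B e^{x} e^{y}
  1/2·u_xxx = \frac{B e^{x} e^{y}}{2}
  -u_xyy = - 4 A x - B e^{x} e^{y}
  u_xy = 4 A x y + B e^{x} e^{y}
So the left-hand side equals
  4 A x y - 4 A x + \frac{3 B e^{x} e^{y}}{2}
This must equal f(x, y) identically; expanded, f = 8 x y - 8 x - \frac{3 e^{x} e^{y}}{2}.
Matching coefficients of the independent functions:
  [x]:  - 4 A = -8
  [x y]:  4 A = 8
  [e^{x} e^{y}]:  \frac{3 B}{2} = - \frac{3}{2}
Solving: A = 2, B = -1.
Check against the point condition:
  u(0, 0) = -1  ⟹  B = -1  ✓
Hence u(x, y) = 2 x^{2} y^{2} - e^{x + y}.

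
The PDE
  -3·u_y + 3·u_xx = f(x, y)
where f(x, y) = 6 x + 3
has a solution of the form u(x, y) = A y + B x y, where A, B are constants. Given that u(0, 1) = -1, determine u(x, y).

Substitute the ansatz u = A y + B x y into the left-hand side.
Derivatives of the ansatz:
  u_y = A + B x
  u_xx = 0
Term by term:
  -3·u_y = - 3 A - 3 B x
  3·u_xx = 0
So the left-hand side equals
  - 3 A - 3 B x
This must equal f(x, y) = 6 x + 3 identically.
Matching coefficients of the independent functions:
  [constant term]:  - 3 A = 3
  [x]:  - 3 B = 6
Solving: A = -1, B = -2.
Check against the point condition:
  u(0, 1) = -1  ⟹  A = -1  ✓
Hence u(x, y) = - 2 x y - y.

Answer: u(x, y) = - 2 x y - y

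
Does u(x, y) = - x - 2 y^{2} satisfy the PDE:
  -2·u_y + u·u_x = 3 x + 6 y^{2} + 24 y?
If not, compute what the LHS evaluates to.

Evaluate each term of the left-hand side for u = - x - 2 y^{2}.
Derivatives:
  u_y = - 4 y
  u_x = -1
Terms:
  -2·u_y = 8 y
  u·u_x = x + 2 y^{2}
Sum: LHS = x + 2 y^{2} + 8 y
Given right-hand side: 3 x + 6 y^{2} + 24 y. Difference LHS − RHS = - 2 x - 4 y^{2} - 16 y ≠ 0, so u is not a solution.

Answer: No, the LHS evaluates to x + 2 y^{2} + 8 y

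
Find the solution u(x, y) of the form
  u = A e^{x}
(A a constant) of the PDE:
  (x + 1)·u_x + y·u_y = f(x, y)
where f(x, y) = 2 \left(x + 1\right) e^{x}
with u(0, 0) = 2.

Substitute the ansatz u = A e^{x} into the left-hand side.
Derivatives of the ansatz:
  u_x = A e^{x}
  u_y = 0
Term by term:
  (x + 1)·u_x = A x e^{x} + A e^{x}
  y·u_y = 0
So the left-hand side equals
  A x e^{x} + A e^{x}
This must equal f(x, y) identically; expanded, f = 2 x e^{x} + 2 e^{x}.
Matching coefficients of the independent functions:
  [x e^{x}, e^{x}]:  A = 2
Solving: A = 2.
Check against the point condition:
  u(0, 0) = 2  ⟹  A = 2  ✓
Hence u(x, y) = 2 e^{x}.

Answer: u(x, y) = 2 e^{x}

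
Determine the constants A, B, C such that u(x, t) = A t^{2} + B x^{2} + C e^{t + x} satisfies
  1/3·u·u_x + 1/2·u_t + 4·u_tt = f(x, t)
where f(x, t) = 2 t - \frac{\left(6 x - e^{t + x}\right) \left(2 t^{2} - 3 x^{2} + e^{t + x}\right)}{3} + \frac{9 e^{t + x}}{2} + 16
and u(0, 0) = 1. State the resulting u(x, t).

Substitute the ansatz u = A t^{2} + B x^{2} + C e^{t + x} into the left-hand side.
Derivatives of the ansatz:
  u_x = 2 B x + C e^{t} e^{x}
  u_t = 2 A t + C e^{t} e^{x}
  u_tt = 2 A + C e^{t} e^{x}
Term by term:
  1/3·u·u_x = \frac{2 A B t^{2} x}{3} + \frac{A C t^{2} e^{t} e^{x}}{3} + \frac{2 B^{2} x^{3}}{3} + \frac{B C x^{2} e^{t} e^{x}}{3} + \frac{2 B C x e^{t} e^{x}}{3} + \frac{C^{2} e^{2 t} e^{2 x}}{3}
  1/2·u_t = A t + \frac{C e^{t} e^{x}}{2}
  4·u_tt = 8 A + 4 C e^{t} e^{x}
So the left-hand side equals
  \frac{2 A B t^{2} x}{3} + \frac{A C t^{2} e^{t} e^{x}}{3} + A t + 8 A + \frac{2 B^{2} x^{3}}{3} + \frac{B C x^{2} e^{t} e^{x}}{3} + \frac{2 B C x e^{t} e^{x}}{3} + \frac{C^{2} e^{2 t} e^{2 x}}{3} + \frac{9 C e^{t} e^{x}}{2}
This must equal f(x, t) identically; expanded, f = - 4 t^{2} x + \frac{2 t^{2} e^{t} e^{x}}{3} + 2 t + 6 x^{3} - x^{2} e^{t} e^{x} - 2 x e^{t} e^{x} + \frac{e^{2 t} e^{2 x}}{3} + \frac{9 e^{t} e^{x}}{2} + 16.
Matching coefficients of the independent functions:
  [constant term]:  8 A = 16
  [t]:  A = 2
  [x^{3}]:  \frac{2 B^{2}}{3} = 6
  [t^{2} x]:  \frac{2 A B}{3} = -4
  [e^{t} e^{x}]:  \frac{9 C}{2} = \frac{9}{2}
  [e^{2 t} e^{2 x}]:  \frac{C^{2}}{3} = \frac{1}{3}
  [t^{2} e^{t} e^{x}]:  \frac{A C}{3} = \frac{2}{3}
  [x e^{t} e^{x}]:  \frac{2 B C}{3} = -2
  [x^{2} e^{t} e^{x}]:  \frac{B C}{3} = -1
Solving: A = 2, B = -3, C = 1.
Check against the point condition:
  u(0, 0) = 1  ⟹  C = 1  ✓
Hence u(x, t) = 2 t^{2} - 3 x^{2} + e^{t + x}.

Answer: u(x, t) = 2 t^{2} - 3 x^{2} + e^{t + x}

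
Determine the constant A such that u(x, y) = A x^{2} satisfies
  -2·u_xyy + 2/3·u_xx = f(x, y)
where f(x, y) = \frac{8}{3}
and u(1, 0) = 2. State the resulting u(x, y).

Substitute the ansatz u = A x^{2} into the left-hand side.
Derivatives of the ansatz:
  u_xyy = 0
  u_xx = 2 A
Term by term:
  -2·u_xyy = 0
  2/3·u_xx = \frac{4 A}{3}
So the left-hand side equals
  \frac{4 A}{3}
This must equal f(x, y) = \frac{8}{3} identically.
Matching coefficients of the independent functions:
  [constant term]:  \frac{4 A}{3} = \frac{8}{3}
Solving: A = 2.
Check against the point condition:
  u(1, 0) = 2  ⟹  A = 2  ✓
Hence u(x, y) = 2 x^{2}.

Answer: u(x, y) = 2 x^{2}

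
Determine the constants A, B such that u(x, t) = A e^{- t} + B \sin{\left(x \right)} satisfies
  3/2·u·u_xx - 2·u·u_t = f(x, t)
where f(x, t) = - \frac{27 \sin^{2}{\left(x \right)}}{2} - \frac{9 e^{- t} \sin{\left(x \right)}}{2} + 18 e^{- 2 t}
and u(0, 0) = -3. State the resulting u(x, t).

Substitute the ansatz u = A e^{- t} + B \sin{\left(x \right)} into the left-hand side.
Derivatives of the ansatz:
  u_xx = - B \sin{\left(x \right)}
  u_t = - A e^{- t}
Term by term:
  3/2·u·u_xx = - \frac{3 A B e^{- t} \sin{\left(x \right)}}{2} - \frac{3 B^{2} \sin^{2}{\left(x \right)}}{2}
  -2·u·u_t = 2 A^{2} e^{- 2 t} + 2 A B e^{- t} \sin{\left(x \right)}
So the left-hand side equals
  2 A^{2} e^{- 2 t} + \frac{A B e^{- t} \sin{\left(x \right)}}{2} - \frac{3 B^{2} \sin^{2}{\left(x \right)}}{2}
This must equal f(x, t) = - \frac{27 \sin^{2}{\left(x \right)}}{2} - \frac{9 e^{- t} \sin{\left(x \right)}}{2} + 18 e^{- 2 t} identically.
Matching coefficients of the independent functions:
  [e^{- t} \sin{\left(x \right)}]:  \frac{A B}{2} = - \frac{9}{2}
  [e^{- 2 t}]:  2 A^{2} = 18
  [\sin^{2}{\left(x \right)}]:  - \frac{3 B^{2}}{2} = - \frac{27}{2}
These equations allow (A, B) = (-3, 3) or (3, -3).
Impose the point condition(s):
  u(0, 0) = -3  ⟹  A = -3
Only A = -3, B = 3 satisfies everything.
Hence u(x, t) = 3 \sin{\left(x \right)} - 3 e^{- t}.

Answer: u(x, t) = 3 \sin{\left(x \right)} - 3 e^{- t}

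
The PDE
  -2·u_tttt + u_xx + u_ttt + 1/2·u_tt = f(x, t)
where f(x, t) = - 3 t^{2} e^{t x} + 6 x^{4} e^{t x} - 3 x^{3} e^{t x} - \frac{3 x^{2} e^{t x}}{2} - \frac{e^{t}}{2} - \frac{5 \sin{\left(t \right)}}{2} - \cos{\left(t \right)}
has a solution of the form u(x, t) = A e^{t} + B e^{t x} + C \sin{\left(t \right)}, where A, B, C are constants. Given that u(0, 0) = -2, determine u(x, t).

Substitute the ansatz u = A e^{t} + B e^{t x} + C \sin{\left(t \right)} into the left-hand side.
Derivatives of the ansatz:
  u_tttt = A e^{t} + B x^{4} e^{t x} + C \sin{\left(t \right)}
  u_xx = B t^{2} e^{t x}
  u_ttt = A e^{t} + B x^{3} e^{t x} - C \cos{\left(t \right)}
  u_tt = A e^{t} + B x^{2} e^{t x} - C \sin{\left(t \right)}
Term by term:
  -2·u_tttt = - 2 A e^{t} - 2 B x^{4} e^{t x} - 2 C \sin{\left(t \right)}
  u_xx = B t^{2} e^{t x}
  u_ttt = A e^{t} + B x^{3} e^{t x} - C \cos{\left(t \right)}
  1/2·u_tt = \frac{A e^{t}}{2} + \frac{B x^{2} e^{t x}}{2} - \frac{C \sin{\left(t \right)}}{2}
So the left-hand side equals
  - \frac{A e^{t}}{2} + B t^{2} e^{t x} - 2 B x^{4} e^{t x} + B x^{3} e^{t x} + \frac{B x^{2} e^{t x}}{2} - \frac{5 C \sin{\left(t \right)}}{2} - C \cos{\left(t \right)}
This must equal f(x, t) = - 3 t^{2} e^{t x} + 6 x^{4} e^{t x} - 3 x^{3} e^{t x} - \frac{3 x^{2} e^{t x}}{2} - \frac{e^{t}}{2} - \frac{5 \sin{\left(t \right)}}{2} - \cos{\left(t \right)} identically.
Matching coefficients of the independent functions:
  [t^{2} e^{t x}, x^{3} e^{t x}]:  B = -3
  [x^{2} e^{t x}]:  \frac{B}{2} = - \frac{3}{2}
  [x^{4} e^{t x}]:  - 2 B = 6
  [e^{t}]:  - \frac{A}{2} = - \frac{1}{2}
  [\sin{\left(t \right)}]:  - \frac{5 C}{2} = - \frac{5}{2}
  [\cos{\left(t \right)}]:  - C = -1
Solving: A = 1, B = -3, C = 1.
Check against the point condition:
  u(0, 0) = -2  ⟹  A + B = -2  ✓
Hence u(x, t) = e^{t} - 3 e^{t x} + \sin{\left(t \right)}.

Answer: u(x, t) = e^{t} - 3 e^{t x} + \sin{\left(t \right)}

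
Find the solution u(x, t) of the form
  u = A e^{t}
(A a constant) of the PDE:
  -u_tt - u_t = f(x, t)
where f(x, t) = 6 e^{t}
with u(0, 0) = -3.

Substitute the ansatz u = A e^{t} into the left-hand side.
Derivatives of the ansatz:
  u_tt = A e^{t}
  u_t = A e^{t}
Term by term:
  -u_tt = - A e^{t}
  -u_t = - A e^{t}
So the left-hand side equals
  - 2 A e^{t}
This must equal f(x, t) = 6 e^{t} identically.
Matching coefficients of the independent functions:
  [e^{t}]:  - 2 A = 6
Solving: A = -3.
Check against the point condition:
  u(0, 0) = -3  ⟹  A = -3  ✓
Hence u(x, t) = - 3 e^{t}.

Answer: u(x, t) = - 3 e^{t}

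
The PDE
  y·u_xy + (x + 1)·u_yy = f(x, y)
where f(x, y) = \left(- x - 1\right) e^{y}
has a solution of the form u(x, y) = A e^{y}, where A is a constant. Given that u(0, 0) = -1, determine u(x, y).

Answer: u(x, y) = - e^{y}

Derivation:
Substitute the ansatz u = A e^{y} into the left-hand side.
Derivatives of the ansatz:
  u_xy = 0
  u_yy = A e^{y}
Term by term:
  y·u_xy = 0
  (x + 1)·u_yy = A x e^{y} + A e^{y}
So the left-hand side equals
  A x e^{y} + A e^{y}
This must equal f(x, y) identically; expanded, f = - x e^{y} - e^{y}.
Matching coefficients of the independent functions:
  [x e^{y}, e^{y}]:  A = -1
Solving: A = -1.
Check against the point condition:
  u(0, 0) = -1  ⟹  A = -1  ✓
Hence u(x, y) = - e^{y}.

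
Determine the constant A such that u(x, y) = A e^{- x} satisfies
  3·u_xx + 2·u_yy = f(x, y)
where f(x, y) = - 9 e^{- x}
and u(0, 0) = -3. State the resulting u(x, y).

Substitute the ansatz u = A e^{- x} into the left-hand side.
Derivatives of the ansatz:
  u_xx = A e^{- x}
  u_yy = 0
Term by term:
  3·u_xx = 3 A e^{- x}
  2·u_yy = 0
So the left-hand side equals
  3 A e^{- x}
This must equal f(x, y) = - 9 e^{- x} identically.
Matching coefficients of the independent functions:
  [e^{- x}]:  3 A = -9
Solving: A = -3.
Check against the point condition:
  u(0, 0) = -3  ⟹  A = -3  ✓
Hence u(x, y) = - 3 e^{- x}.

Answer: u(x, y) = - 3 e^{- x}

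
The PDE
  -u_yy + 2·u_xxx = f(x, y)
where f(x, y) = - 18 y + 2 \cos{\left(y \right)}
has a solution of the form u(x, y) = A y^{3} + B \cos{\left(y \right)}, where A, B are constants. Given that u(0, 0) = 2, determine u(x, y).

Substitute the ansatz u = A y^{3} + B \cos{\left(y \right)} into the left-hand side.
Derivatives of the ansatz:
  u_yy = 6 A y - B \cos{\left(y \right)}
  u_xxx = 0
Term by term:
  -u_yy = - 6 A y + B \cos{\left(y \right)}
  2·u_xxx = 0
So the left-hand side equals
  - 6 A y + B \cos{\left(y \right)}
This must equal f(x, y) = - 18 y + 2 \cos{\left(y \right)} identically.
Matching coefficients of the independent functions:
  [y]:  - 6 A = -18
  [\cos{\left(y \right)}]:  B = 2
Solving: A = 3, B = 2.
Check against the point condition:
  u(0, 0) = 2  ⟹  B = 2  ✓
Hence u(x, y) = 3 y^{3} + 2 \cos{\left(y \right)}.

Answer: u(x, y) = 3 y^{3} + 2 \cos{\left(y \right)}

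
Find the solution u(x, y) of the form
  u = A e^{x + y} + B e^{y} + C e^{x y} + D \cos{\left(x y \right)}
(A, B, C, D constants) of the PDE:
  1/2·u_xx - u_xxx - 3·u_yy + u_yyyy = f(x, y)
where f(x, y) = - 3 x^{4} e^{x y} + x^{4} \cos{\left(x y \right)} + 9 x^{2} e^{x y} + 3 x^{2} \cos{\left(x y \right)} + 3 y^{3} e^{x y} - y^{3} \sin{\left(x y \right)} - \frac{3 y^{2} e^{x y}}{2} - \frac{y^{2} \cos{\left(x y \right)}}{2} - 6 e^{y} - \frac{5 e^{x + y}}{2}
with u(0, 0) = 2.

Answer: u(x, y) = 3 e^{y} - 3 e^{x y} + e^{x + y} + \cos{\left(x y \right)}

Derivation:
Substitute the ansatz u = A e^{x + y} + B e^{y} + C e^{x y} + D \cos{\left(x y \right)} into the left-hand side.
Derivatives of the ansatz:
  u_xx = A e^{x} e^{y} + C y^{2} e^{x y} - D y^{2} \cos{\left(x y \right)}
  u_xxx = A e^{x} e^{y} + C y^{3} e^{x y} + D y^{3} \sin{\left(x y \right)}
  u_yy = A e^{x} e^{y} + B e^{y} + C x^{2} e^{x y} - D x^{2} \cos{\left(x y \right)}
  u_yyyy = A e^{x} e^{y} + B e^{y} + C x^{4} e^{x y} + D x^{4} \cos{\left(x y \right)}
Term by term:
  1/2·u_xx = \frac{A e^{x} e^{y}}{2} + \frac{C y^{2} e^{x y}}{2} - \frac{D y^{2} \cos{\left(x y \right)}}{2}
  -u_xxx = - A e^{x} e^{y} - C y^{3} e^{x y} - D y^{3} \sin{\left(x y \right)}
  -3·u_yy = - 3 A e^{x} e^{y} - 3 B e^{y} - 3 C x^{2} e^{x y} + 3 D x^{2} \cos{\left(x y \right)}
  u_yyyy = A e^{x} e^{y} + B e^{y} + C x^{4} e^{x y} + D x^{4} \cos{\left(x y \right)}
So the left-hand side equals
  - \frac{5 A e^{x} e^{y}}{2} - 2 B e^{y} + C x^{4} e^{x y} - 3 C x^{2} e^{x y} - C y^{3} e^{x y} + \frac{C y^{2} e^{x y}}{2} + D x^{4} \cos{\left(x y \right)} + 3 D x^{2} \cos{\left(x y \right)} - D y^{3} \sin{\left(x y \right)} - \frac{D y^{2} \cos{\left(x y \right)}}{2}
This must equal f(x, y) identically; expanded, f = - 3 x^{4} e^{x y} + x^{4} \cos{\left(x y \right)} + 9 x^{2} e^{x y} + 3 x^{2} \cos{\left(x y \right)} + 3 y^{3} e^{x y} - y^{3} \sin{\left(x y \right)} - \frac{3 y^{2} e^{x y}}{2} - \frac{y^{2} \cos{\left(x y \right)}}{2} - \frac{5 e^{x} e^{y}}{2} - 6 e^{y}.
Matching coefficients of the independent functions:
  [x^{2} e^{x y}]:  - 3 C = 9
  [x^{2} \cos{\left(x y \right)}]:  3 D = 3
  [x^{4} e^{x y}]:  C = -3
  [x^{4} \cos{\left(x y \right)}]:  D = 1
  [y^{2} e^{x y}]:  \frac{C}{2} = - \frac{3}{2}
  [y^{2} \cos{\left(x y \right)}]:  - \frac{D}{2} = - \frac{1}{2}
  [y^{3} e^{x y}]:  - C = 3
  [y^{3} \sin{\left(x y \right)}]:  - D = -1
  [e^{x} e^{y}]:  - \frac{5 A}{2} = - \frac{5}{2}
  [e^{y}]:  - 2 B = -6
Solving: A = 1, B = 3, C = -3, D = 1.
Check against the point condition:
  u(0, 0) = 2  ⟹  A + B + C + D = 2  ✓
Hence u(x, y) = 3 e^{y} - 3 e^{x y} + e^{x + y} + \cos{\left(x y \right)}.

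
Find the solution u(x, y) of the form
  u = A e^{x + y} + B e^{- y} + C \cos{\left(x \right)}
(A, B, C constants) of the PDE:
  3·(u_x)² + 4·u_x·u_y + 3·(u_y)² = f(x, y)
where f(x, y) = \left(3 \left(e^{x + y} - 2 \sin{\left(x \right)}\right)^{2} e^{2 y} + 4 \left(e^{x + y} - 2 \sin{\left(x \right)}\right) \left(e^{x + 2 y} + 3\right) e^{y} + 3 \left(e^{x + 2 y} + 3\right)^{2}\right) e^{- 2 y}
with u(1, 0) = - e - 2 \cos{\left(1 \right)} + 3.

Substitute the ansatz u = A e^{x + y} + B e^{- y} + C \cos{\left(x \right)} into the left-hand side.
Derivatives of the ansatz:
  u_x = A e^{x} e^{y} - C \sin{\left(x \right)}
  u_y = A e^{x} e^{y} - B e^{- y}
Term by term:
  3·(u_x)² = 3 A^{2} e^{2 x} e^{2 y} - 6 A C e^{x} e^{y} \sin{\left(x \right)} + 3 C^{2} \sin^{2}{\left(x \right)}
  4·u_x·u_y = 4 A^{2} e^{2 x} e^{2 y} - 4 A B e^{x} - 4 A C e^{x} e^{y} \sin{\left(x \right)} + 4 B C e^{- y} \sin{\left(x \right)}
  3·(u_y)² = 3 A^{2} e^{2 x} e^{2 y} - 6 A B e^{x} + 3 B^{2} e^{- 2 y}
So the left-hand side equals
  10 A^{2} e^{2 x} e^{2 y} - 10 A B e^{x} - 10 A C e^{x} e^{y} \sin{\left(x \right)} + 3 B^{2} e^{- 2 y} + 4 B C e^{- y} \sin{\left(x \right)} + 3 C^{2} \sin^{2}{\left(x \right)}
This must equal f(x, y) identically; expanded, f = 10 e^{2 x} e^{2 y} - 20 e^{x} e^{y} \sin{\left(x \right)} + 30 e^{x} + 12 \sin^{2}{\left(x \right)} - 24 e^{- y} \sin{\left(x \right)} + 27 e^{- 2 y}.
Matching coefficients of the independent functions:
  [e^{2 x} e^{2 y}]:  10 A^{2} = 10
  [e^{- y} \sin{\left(x \right)}]:  4 B C = -24
  [e^{x} e^{y} \sin{\left(x \right)}]:  - 10 A C = -20
  [e^{x}]:  - 10 A B = 30
  [e^{- 2 y}]:  3 B^{2} = 27
  [\sin^{2}{\left(x \right)}]:  3 C^{2} = 12
These equations allow (A, B, C) = (-1, 3, -2) or (1, -3, 2).
Impose the point condition(s):
  u(1, 0) = - e - 2 \cos{\left(1 \right)} + 3  ⟹  e A + B + C \cos{\left(1 \right)} = - e - 2 \cos{\left(1 \right)} + 3
Only A = -1, B = 3, C = -2 satisfies everything.
Hence u(x, y) = - e^{x + y} - 2 \cos{\left(x \right)} + 3 e^{- y}.

Answer: u(x, y) = - e^{x + y} - 2 \cos{\left(x \right)} + 3 e^{- y}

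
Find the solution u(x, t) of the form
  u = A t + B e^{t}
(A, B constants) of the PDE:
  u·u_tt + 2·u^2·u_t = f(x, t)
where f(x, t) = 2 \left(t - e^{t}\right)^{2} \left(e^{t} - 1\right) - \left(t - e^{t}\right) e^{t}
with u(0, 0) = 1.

Answer: u(x, t) = - t + e^{t}

Derivation:
Substitute the ansatz u = A t + B e^{t} into the left-hand side.
Derivatives of the ansatz:
  u_tt = B e^{t}
  u_t = A + B e^{t}
Term by term:
  u·u_tt = A B t e^{t} + B^{2} e^{2 t}
  2·u^2·u_t = 2 A^{3} t^{2} + 2 A^{2} B t^{2} e^{t} + 4 A^{2} B t e^{t} + 4 A B^{2} t e^{2 t} + 2 A B^{2} e^{2 t} + 2 B^{3} e^{3 t}
So the left-hand side equals
  2 A^{3} t^{2} + 2 A^{2} B t^{2} e^{t} + 4 A^{2} B t e^{t} + 4 A B^{2} t e^{2 t} + 2 A B^{2} e^{2 t} + A B t e^{t} + 2 B^{3} e^{3 t} + B^{2} e^{2 t}
This must equal f(x, t) identically; expanded, f = 2 t^{2} e^{t} - 2 t^{2} - 4 t e^{2 t} + 3 t e^{t} + 2 e^{3 t} - e^{2 t}.
Matching coefficients of the independent functions:
  [t^{2}]:  2 A^{3} = -2
  [t e^{t}]:  4 A^{2} B + A B = 3
  [t e^{2 t}]:  4 A B^{2} = -4
  [t^{2} e^{t}]:  2 A^{2} B = 2
  [e^{2 t}]:  2 A B^{2} + B^{2} = -1
  [e^{3 t}]:  2 B^{3} = 2
Solving: A = -1, B = 1.
Check against the point condition:
  u(0, 0) = 1  ⟹  B = 1  ✓
Hence u(x, t) = - t + e^{t}.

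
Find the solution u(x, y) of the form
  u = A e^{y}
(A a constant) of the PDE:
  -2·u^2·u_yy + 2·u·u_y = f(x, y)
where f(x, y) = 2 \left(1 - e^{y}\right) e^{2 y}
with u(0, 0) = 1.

Answer: u(x, y) = e^{y}

Derivation:
Substitute the ansatz u = A e^{y} into the left-hand side.
Derivatives of the ansatz:
  u_yy = A e^{y}
  u_y = A e^{y}
Term by term:
  -2·u^2·u_yy = - 2 A^{3} e^{3 y}
  2·u·u_y = 2 A^{2} e^{2 y}
So the left-hand side equals
  - 2 A^{3} e^{3 y} + 2 A^{2} e^{2 y}
This must equal f(x, y) identically; expanded, f = - 2 e^{3 y} + 2 e^{2 y}.
Matching coefficients of the independent functions:
  [e^{2 y}]:  2 A^{2} = 2
  [e^{3 y}]:  - 2 A^{3} = -2
Solving: A = 1.
Check against the point condition:
  u(0, 0) = 1  ⟹  A = 1  ✓
Hence u(x, y) = e^{y}.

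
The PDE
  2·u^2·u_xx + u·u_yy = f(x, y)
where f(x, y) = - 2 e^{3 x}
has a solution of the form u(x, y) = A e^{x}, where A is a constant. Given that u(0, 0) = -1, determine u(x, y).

Substitute the ansatz u = A e^{x} into the left-hand side.
Derivatives of the ansatz:
  u_xx = A e^{x}
  u_yy = 0
Term by term:
  2·u^2·u_xx = 2 A^{3} e^{3 x}
  u·u_yy = 0
So the left-hand side equals
  2 A^{3} e^{3 x}
This must equal f(x, y) = - 2 e^{3 x} identically.
Matching coefficients of the independent functions:
  [e^{3 x}]:  2 A^{3} = -2
Solving: A = -1.
Check against the point condition:
  u(0, 0) = -1  ⟹  A = -1  ✓
Hence u(x, y) = - e^{x}.

Answer: u(x, y) = - e^{x}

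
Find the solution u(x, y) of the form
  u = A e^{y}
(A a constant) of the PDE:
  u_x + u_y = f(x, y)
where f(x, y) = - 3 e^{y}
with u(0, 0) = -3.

Answer: u(x, y) = - 3 e^{y}

Derivation:
Substitute the ansatz u = A e^{y} into the left-hand side.
Derivatives of the ansatz:
  u_x = 0
  u_y = A e^{y}
Term by term:
  u_x = 0
  u_y = A e^{y}
So the left-hand side equals
  A e^{y}
This must equal f(x, y) = - 3 e^{y} identically.
Matching coefficients of the independent functions:
  [e^{y}]:  A = -3
Solving: A = -3.
Check against the point condition:
  u(0, 0) = -3  ⟹  A = -3  ✓
Hence u(x, y) = - 3 e^{y}.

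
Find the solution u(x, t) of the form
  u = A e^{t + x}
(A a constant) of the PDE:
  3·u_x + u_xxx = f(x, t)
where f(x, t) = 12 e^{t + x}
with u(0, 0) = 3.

Substitute the ansatz u = A e^{t + x} into the left-hand side.
Derivatives of the ansatz:
  u_x = A e^{t} e^{x}
  u_xxx = A e^{t} e^{x}
Term by term:
  3·u_x = 3 A e^{t} e^{x}
  u_xxx = A e^{t} e^{x}
So the left-hand side equals
  4 A e^{t} e^{x}
This must equal f(x, t) identically; expanded, f = 12 e^{t} e^{x}.
Matching coefficients of the independent functions:
  [e^{t} e^{x}]:  4 A = 12
Solving: A = 3.
Check against the point condition:
  u(0, 0) = 3  ⟹  A = 3  ✓
Hence u(x, t) = 3 e^{t + x}.

Answer: u(x, t) = 3 e^{t + x}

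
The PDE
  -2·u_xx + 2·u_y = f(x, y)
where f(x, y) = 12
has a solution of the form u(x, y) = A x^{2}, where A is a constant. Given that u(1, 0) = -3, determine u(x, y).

Substitute the ansatz u = A x^{2} into the left-hand side.
Derivatives of the ansatz:
  u_xx = 2 A
  u_y = 0
Term by term:
  -2·u_xx = - 4 A
  2·u_y = 0
So the left-hand side equals
  - 4 A
This must equal f(x, y) = 12 identically.
Matching coefficients of the independent functions:
  [constant term]:  - 4 A = 12
Solving: A = -3.
Check against the point condition:
  u(1, 0) = -3  ⟹  A = -3  ✓
Hence u(x, y) = - 3 x^{2}.

Answer: u(x, y) = - 3 x^{2}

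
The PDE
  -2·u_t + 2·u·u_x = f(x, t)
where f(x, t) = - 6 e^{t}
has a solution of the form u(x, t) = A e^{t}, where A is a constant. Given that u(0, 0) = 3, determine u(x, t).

Answer: u(x, t) = 3 e^{t}

Derivation:
Substitute the ansatz u = A e^{t} into the left-hand side.
Derivatives of the ansatz:
  u_t = A e^{t}
  u_x = 0
Term by term:
  -2·u_t = - 2 A e^{t}
  2·u·u_x = 0
So the left-hand side equals
  - 2 A e^{t}
This must equal f(x, t) = - 6 e^{t} identically.
Matching coefficients of the independent functions:
  [e^{t}]:  - 2 A = -6
Solving: A = 3.
Check against the point condition:
  u(0, 0) = 3  ⟹  A = 3  ✓
Hence u(x, t) = 3 e^{t}.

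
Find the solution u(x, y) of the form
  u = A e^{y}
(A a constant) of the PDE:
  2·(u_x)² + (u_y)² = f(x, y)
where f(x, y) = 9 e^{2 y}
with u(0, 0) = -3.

Substitute the ansatz u = A e^{y} into the left-hand side.
Derivatives of the ansatz:
  u_x = 0
  u_y = A e^{y}
Term by term:
  2·(u_x)² = 0
  (u_y)² = A^{2} e^{2 y}
So the left-hand side equals
  A^{2} e^{2 y}
This must equal f(x, y) = 9 e^{2 y} identically.
Matching coefficients of the independent functions:
  [e^{2 y}]:  A^{2} = 9
These equations allow (A) = (-3) or (3).
Impose the point condition(s):
  u(0, 0) = -3  ⟹  A = -3
Only A = -3 satisfies everything.
Hence u(x, y) = - 3 e^{y}.

Answer: u(x, y) = - 3 e^{y}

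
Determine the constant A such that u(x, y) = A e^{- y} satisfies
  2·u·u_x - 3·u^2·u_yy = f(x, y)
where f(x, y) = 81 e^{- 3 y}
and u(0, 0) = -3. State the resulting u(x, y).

Answer: u(x, y) = - 3 e^{- y}

Derivation:
Substitute the ansatz u = A e^{- y} into the left-hand side.
Derivatives of the ansatz:
  u_x = 0
  u_yy = A e^{- y}
Term by term:
  2·u·u_x = 0
  -3·u^2·u_yy = - 3 A^{3} e^{- 3 y}
So the left-hand side equals
  - 3 A^{3} e^{- 3 y}
This must equal f(x, y) = 81 e^{- 3 y} identically.
Matching coefficients of the independent functions:
  [e^{- 3 y}]:  - 3 A^{3} = 81
Solving: A = -3.
Check against the point condition:
  u(0, 0) = -3  ⟹  A = -3  ✓
Hence u(x, y) = - 3 e^{- y}.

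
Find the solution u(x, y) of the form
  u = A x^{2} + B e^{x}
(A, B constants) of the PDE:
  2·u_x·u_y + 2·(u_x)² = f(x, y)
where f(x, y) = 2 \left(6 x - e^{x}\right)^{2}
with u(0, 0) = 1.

Substitute the ansatz u = A x^{2} + B e^{x} into the left-hand side.
Derivatives of the ansatz:
  u_x = 2 A x + B e^{x}
  u_y = 0
Term by term:
  2·u_x·u_y = 0
  2·(u_x)² = 8 A^{2} x^{2} + 8 A B x e^{x} + 2 B^{2} e^{2 x}
So the left-hand side equals
  8 A^{2} x^{2} + 8 A B x e^{x} + 2 B^{2} e^{2 x}
This must equal f(x, y) identically; expanded, f = 72 x^{2} - 24 x e^{x} + 2 e^{2 x}.
Matching coefficients of the independent functions:
  [x^{2}]:  8 A^{2} = 72
  [x e^{x}]:  8 A B = -24
  [e^{2 x}]:  2 B^{2} = 2
These equations allow (A, B) = (-3, 1) or (3, -1).
Impose the point condition(s):
  u(0, 0) = 1  ⟹  B = 1
Only A = -3, B = 1 satisfies everything.
Hence u(x, y) = - 3 x^{2} + e^{x}.

Answer: u(x, y) = - 3 x^{2} + e^{x}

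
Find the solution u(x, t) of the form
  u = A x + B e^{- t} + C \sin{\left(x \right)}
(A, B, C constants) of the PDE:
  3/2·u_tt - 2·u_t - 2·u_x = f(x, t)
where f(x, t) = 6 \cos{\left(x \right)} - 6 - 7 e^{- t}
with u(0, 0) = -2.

Answer: u(x, t) = 3 x - 3 \sin{\left(x \right)} - 2 e^{- t}

Derivation:
Substitute the ansatz u = A x + B e^{- t} + C \sin{\left(x \right)} into the left-hand side.
Derivatives of the ansatz:
  u_tt = B e^{- t}
  u_t = - B e^{- t}
  u_x = A + C \cos{\left(x \right)}
Term by term:
  3/2·u_tt = \frac{3 B e^{- t}}{2}
  -2·u_t = 2 B e^{- t}
  -2·u_x = - 2 A - 2 C \cos{\left(x \right)}
So the left-hand side equals
  - 2 A + \frac{7 B e^{- t}}{2} - 2 C \cos{\left(x \right)}
This must equal f(x, t) = 6 \cos{\left(x \right)} - 6 - 7 e^{- t} identically.
Matching coefficients of the independent functions:
  [constant term]:  - 2 A = -6
  [e^{- t}]:  \frac{7 B}{2} = -7
  [\cos{\left(x \right)}]:  - 2 C = 6
Solving: A = 3, B = -2, C = -3.
Check against the point condition:
  u(0, 0) = -2  ⟹  B = -2  ✓
Hence u(x, t) = 3 x - 3 \sin{\left(x \right)} - 2 e^{- t}.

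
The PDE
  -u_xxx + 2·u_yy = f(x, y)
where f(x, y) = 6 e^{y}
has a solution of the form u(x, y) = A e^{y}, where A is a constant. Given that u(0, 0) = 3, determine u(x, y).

Substitute the ansatz u = A e^{y} into the left-hand side.
Derivatives of the ansatz:
  u_xxx = 0
  u_yy = A e^{y}
Term by term:
  -u_xxx = 0
  2·u_yy = 2 A e^{y}
So the left-hand side equals
  2 A e^{y}
This must equal f(x, y) = 6 e^{y} identically.
Matching coefficients of the independent functions:
  [e^{y}]:  2 A = 6
Solving: A = 3.
Check against the point condition:
  u(0, 0) = 3  ⟹  A = 3  ✓
Hence u(x, y) = 3 e^{y}.

Answer: u(x, y) = 3 e^{y}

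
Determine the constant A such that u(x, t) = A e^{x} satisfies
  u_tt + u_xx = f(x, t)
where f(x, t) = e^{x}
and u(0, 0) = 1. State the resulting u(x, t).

Answer: u(x, t) = e^{x}

Derivation:
Substitute the ansatz u = A e^{x} into the left-hand side.
Derivatives of the ansatz:
  u_tt = 0
  u_xx = A e^{x}
Term by term:
  u_tt = 0
  u_xx = A e^{x}
So the left-hand side equals
  A e^{x}
This must equal f(x, t) = e^{x} identically.
Matching coefficients of the independent functions:
  [e^{x}]:  A = 1
Solving: A = 1.
Check against the point condition:
  u(0, 0) = 1  ⟹  A = 1  ✓
Hence u(x, t) = e^{x}.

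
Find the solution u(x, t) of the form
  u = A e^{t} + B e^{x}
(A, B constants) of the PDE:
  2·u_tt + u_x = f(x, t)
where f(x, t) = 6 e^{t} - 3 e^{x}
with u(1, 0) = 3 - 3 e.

Substitute the ansatz u = A e^{t} + B e^{x} into the left-hand side.
Derivatives of the ansatz:
  u_tt = A e^{t}
  u_x = B e^{x}
Term by term:
  2·u_tt = 2 A e^{t}
  u_x = B e^{x}
So the left-hand side equals
  2 A e^{t} + B e^{x}
This must equal f(x, t) = 6 e^{t} - 3 e^{x} identically.
Matching coefficients of the independent functions:
  [e^{t}]:  2 A = 6
  [e^{x}]:  B = -3
Solving: A = 3, B = -3.
Check against the point condition:
  u(1, 0) = 3 - 3 e  ⟹  A + e B = 3 - 3 e  ✓
Hence u(x, t) = 3 e^{t} - 3 e^{x}.

Answer: u(x, t) = 3 e^{t} - 3 e^{x}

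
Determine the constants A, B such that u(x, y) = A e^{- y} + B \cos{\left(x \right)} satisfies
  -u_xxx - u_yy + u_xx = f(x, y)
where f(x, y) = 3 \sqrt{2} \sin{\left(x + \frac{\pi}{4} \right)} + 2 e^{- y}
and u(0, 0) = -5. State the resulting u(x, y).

Substitute the ansatz u = A e^{- y} + B \cos{\left(x \right)} into the left-hand side.
Derivatives of the ansatz:
  u_xxx = B \sin{\left(x \right)}
  u_yy = A e^{- y}
  u_xx = - B \cos{\left(x \right)}
Term by term:
  -u_xxx = - B \sin{\left(x \right)}
  -u_yy = - A e^{- y}
  u_xx = - B \cos{\left(x \right)}
So the left-hand side equals
  - A e^{- y} - B \sin{\left(x \right)} - B \cos{\left(x \right)}
This must equal f(x, y) identically; expanded, f = 3 \sin{\left(x \right)} + 3 \cos{\left(x \right)} + 2 e^{- y}.
Matching coefficients of the independent functions:
  [e^{- y}]:  - A = 2
  [\sin{\left(x \right)}, \cos{\left(x \right)}]:  - B = 3
Solving: A = -2, B = -3.
Check against the point condition:
  u(0, 0) = -5  ⟹  A + B = -5  ✓
Hence u(x, y) = - 3 \cos{\left(x \right)} - 2 e^{- y}.

Answer: u(x, y) = - 3 \cos{\left(x \right)} - 2 e^{- y}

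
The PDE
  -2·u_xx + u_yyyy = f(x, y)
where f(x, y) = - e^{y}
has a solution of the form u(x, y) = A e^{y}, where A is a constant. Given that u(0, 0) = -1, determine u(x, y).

Substitute the ansatz u = A e^{y} into the left-hand side.
Derivatives of the ansatz:
  u_xx = 0
  u_yyyy = A e^{y}
Term by term:
  -2·u_xx = 0
  u_yyyy = A e^{y}
So the left-hand side equals
  A e^{y}
This must equal f(x, y) = - e^{y} identically.
Matching coefficients of the independent functions:
  [e^{y}]:  A = -1
Solving: A = -1.
Check against the point condition:
  u(0, 0) = -1  ⟹  A = -1  ✓
Hence u(x, y) = - e^{y}.

Answer: u(x, y) = - e^{y}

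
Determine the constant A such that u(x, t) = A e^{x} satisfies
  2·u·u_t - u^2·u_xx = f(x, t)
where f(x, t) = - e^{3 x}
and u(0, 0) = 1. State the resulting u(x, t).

Substitute the ansatz u = A e^{x} into the left-hand side.
Derivatives of the ansatz:
  u_t = 0
  u_xx = A e^{x}
Term by term:
  2·u·u_t = 0
  -u^2·u_xx = - A^{3} e^{3 x}
So the left-hand side equals
  - A^{3} e^{3 x}
This must equal f(x, t) = - e^{3 x} identically.
Matching coefficients of the independent functions:
  [e^{3 x}]:  - A^{3} = -1
Solving: A = 1.
Check against the point condition:
  u(0, 0) = 1  ⟹  A = 1  ✓
Hence u(x, t) = e^{x}.

Answer: u(x, t) = e^{x}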